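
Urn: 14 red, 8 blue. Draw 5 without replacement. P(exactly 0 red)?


Hypergeometric: C(14,0)×C(8,5)/C(22,5)
= 1×56/26334 = 4/1881

P(X=0) = 4/1881 ≈ 0.21%


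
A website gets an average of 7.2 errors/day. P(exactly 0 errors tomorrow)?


Poisson(λ=7.2): P(X=0) = e^(-λ)×λ^k/k!
= e^(-7.2) × 7.2^0 / 0!
≈ 0.0007465858084 × 1 / 1 ≈ 0.000747

P(X=0) ≈ 0.000747 ≈ 0.07%


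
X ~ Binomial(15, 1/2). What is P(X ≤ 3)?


P(X ≤ 3) = Σ P(X=i) for i=0..3
P(X=0) = 1/32768
P(X=1) = 15/32768
P(X=2) = 105/32768
P(X=3) = 455/32768
Sum = 9/512

P(X ≤ 3) = 9/512 ≈ 1.76%


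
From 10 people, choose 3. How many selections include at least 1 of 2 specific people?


Complement: C(10,3) - C(8,3) = 120 - 56 = 64

64


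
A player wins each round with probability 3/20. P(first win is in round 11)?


Geometric: P(X=11) = (1-p)^(k-1)×p = (17/20)^10×3/20 = 6047981701347/204800000000000

P(X=11) = 6047981701347/204800000000000 ≈ 2.95%


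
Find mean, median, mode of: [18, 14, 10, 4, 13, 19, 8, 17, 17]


Sorted: [4, 8, 10, 13, 14, 17, 17, 18, 19]
Mean = 120/9 = 40/3
Median = 14
Freq: {18: 1, 14: 1, 10: 1, 4: 1, 13: 1, 19: 1, 8: 1, 17: 2}
Mode: [17]

Mean=40/3, Median=14, Mode=17


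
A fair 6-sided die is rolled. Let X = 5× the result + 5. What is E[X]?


E[die] = (1+6)/2 = 7/2
E[X] = 5×7/2 + 5 = 45/2

E[X] = 45/2


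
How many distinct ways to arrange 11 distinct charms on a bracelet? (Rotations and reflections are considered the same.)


Free circular arrangements: rotations and reflections both identified.
(n-1)!/2 = 10!/2 = 3628800/2 = 1814400

1814400


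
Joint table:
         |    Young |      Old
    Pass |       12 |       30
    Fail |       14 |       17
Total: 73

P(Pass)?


P(Pass) = (12+30)/73 = 42/73

P(Pass) = 42/73 ≈ 57.53%


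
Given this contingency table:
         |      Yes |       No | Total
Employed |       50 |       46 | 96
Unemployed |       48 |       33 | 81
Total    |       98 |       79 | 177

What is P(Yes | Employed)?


P(Yes | Employed) = 50/(50+46) = 50/96 = 25/48

P(Yes|Employed) = 25/48 ≈ 52.08%


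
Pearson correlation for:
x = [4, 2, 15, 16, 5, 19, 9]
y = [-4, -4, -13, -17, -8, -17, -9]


n=7, Σx=70, Σy=-72, Σxy=-935, Σx²=968, Σy²=924
r = (7×(-935) - 70×(-72))/√((7×968 - 70²)(7×924 - (-72)²))
= -1505/√(1876×1284) = -1505/√2408784 ≈ -1505/1552.0258 ≈ -0.9697

r ≈ -0.9697


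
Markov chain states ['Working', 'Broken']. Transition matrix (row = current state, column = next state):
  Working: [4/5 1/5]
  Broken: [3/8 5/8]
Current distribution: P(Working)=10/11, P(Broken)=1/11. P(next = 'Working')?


P(next=Working) = Σᵢ P(now=i)×P(i→Working)
= 10/11×4/5 + 1/11×3/8
= 8/11 + 3/88 = 67/88

P = 67/88 ≈ 0.7614


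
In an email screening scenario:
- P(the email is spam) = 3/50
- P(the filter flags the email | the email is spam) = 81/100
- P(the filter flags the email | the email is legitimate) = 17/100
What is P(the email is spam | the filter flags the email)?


Using Bayes' theorem:
P(A|B) = P(B|A)·P(A) / P(B)

P(the filter flags the email) = 81/100 × 3/50 + 17/100 × 47/50
= 243/5000 + 799/5000 = 521/2500

P(the email is spam|the filter flags the email) = (243/5000) / (521/2500) = 243/1042

P(the email is spam|the filter flags the email) = 243/1042 ≈ 23.32%


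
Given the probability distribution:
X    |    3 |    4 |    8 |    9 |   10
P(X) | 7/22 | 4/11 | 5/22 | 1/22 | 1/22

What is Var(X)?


E[X] = 56/11
E[X²] = 346/11
Var(X) = E[X²] - (E[X])² = 346/11 - 3136/121 = 670/121

Var(X) = 670/121 ≈ 5.5372


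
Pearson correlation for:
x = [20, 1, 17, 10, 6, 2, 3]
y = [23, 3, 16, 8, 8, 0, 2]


n=7, Σx=59, Σy=60, Σxy=869, Σx²=839, Σy²=926
r = (7×869 - 59×60)/√((7×839 - 59²)(7×926 - 60²))
= 2543/√(2392×2882) = 2543/√6893744 ≈ 2543/2625.5940 ≈ 0.9685

r ≈ 0.9685


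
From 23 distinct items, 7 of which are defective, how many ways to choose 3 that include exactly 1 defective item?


Choose 1 of the 7 defective items and 2 of the other 16 items:
C(7,1)×C(16,2) = 7×120 = 840

840


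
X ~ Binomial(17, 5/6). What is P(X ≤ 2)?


P(X ≤ 2) = Σ P(X=i) for i=0..2
P(X=0) = 1/16926659444736
P(X=1) = 85/16926659444736
P(X=2) = 425/2115832430592
Sum = 581/2821109907456

P(X ≤ 2) = 581/2821109907456 ≈ 0.00%


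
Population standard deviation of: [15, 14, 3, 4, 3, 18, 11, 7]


Mean = 75/8
  (15-75/8)²=2025/64
  (14-75/8)²=1369/64
  (3-75/8)²=2601/64
  (4-75/8)²=1849/64
  (3-75/8)²=2601/64
  (18-75/8)²=4761/64
  (11-75/8)²=169/64
  (7-75/8)²=361/64
Σ(x-μ)² = 1967/8
σ² = (1967/8)/8 = 1967/64

σ = √(1967/64) ≈ 5.5439


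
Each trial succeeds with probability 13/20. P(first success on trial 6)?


Geometric: P(X=6) = (1-p)^(k-1)×p = (7/20)^5×13/20 = 218491/64000000

P(X=6) = 218491/64000000 ≈ 0.34%


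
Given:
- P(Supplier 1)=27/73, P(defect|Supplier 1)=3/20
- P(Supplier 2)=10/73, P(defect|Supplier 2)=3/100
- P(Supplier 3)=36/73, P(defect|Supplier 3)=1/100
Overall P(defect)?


P(B) = Σ P(B|Aᵢ)×P(Aᵢ)
  3/20×27/73 = 81/1460
  3/100×10/73 = 3/730
  1/100×36/73 = 9/1825
Sum = 471/7300

P(defect) = 471/7300 ≈ 6.45%


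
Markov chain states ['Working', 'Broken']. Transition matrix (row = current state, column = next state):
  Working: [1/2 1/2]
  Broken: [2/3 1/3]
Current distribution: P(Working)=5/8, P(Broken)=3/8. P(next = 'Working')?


P(next=Working) = Σᵢ P(now=i)×P(i→Working)
= 5/8×1/2 + 3/8×2/3
= 5/16 + 1/4 = 9/16

P = 9/16 ≈ 0.5625


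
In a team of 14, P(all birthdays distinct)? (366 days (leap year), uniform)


P(all different) = Π(366-i)/366 for i=0..13
= (366/366)×(365/366)×...×(353/366)
= 0.777440

P ≈ 0.7774 ≈ 77.74%


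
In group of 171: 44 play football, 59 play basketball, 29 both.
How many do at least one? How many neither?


|A∪B| = 44+59-29 = 74
Neither = 171-74 = 97

At least one: 74; Neither: 97


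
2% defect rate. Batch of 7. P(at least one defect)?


P(all good) = (49/50)^7 = 678223072849/781250000000
P(≥1 defect) = 103026927151/781250000000

P = 103026927151/781250000000 ≈ 13.19%


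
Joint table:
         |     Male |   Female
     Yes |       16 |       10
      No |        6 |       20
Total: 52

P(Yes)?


P(Yes) = (16+10)/52 = 26/52 = 1/2

P(Yes) = 1/2 ≈ 50.00%


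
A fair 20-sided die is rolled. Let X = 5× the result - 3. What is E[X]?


E[die] = (1+20)/2 = 21/2
E[X] = 5×21/2 - 3 = 99/2

E[X] = 99/2


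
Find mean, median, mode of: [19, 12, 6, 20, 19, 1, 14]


Sorted: [1, 6, 12, 14, 19, 19, 20]
Mean = 91/7 = 13
Median = 14
Freq: {19: 2, 12: 1, 6: 1, 20: 1, 1: 1, 14: 1}
Mode: [19]

Mean=13, Median=14, Mode=19


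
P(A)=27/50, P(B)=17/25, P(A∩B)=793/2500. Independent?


P(A)×P(B) = 459/1250
P(A∩B) = 793/2500
Not equal → NOT independent

No, not independent


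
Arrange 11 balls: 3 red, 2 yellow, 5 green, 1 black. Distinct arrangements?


11!/(3!×2!×5!×1!) = 27720

27720


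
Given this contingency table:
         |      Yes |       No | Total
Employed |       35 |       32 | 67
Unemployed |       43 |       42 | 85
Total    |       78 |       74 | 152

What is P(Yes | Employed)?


P(Yes | Employed) = 35/(35+32) = 35/67

P(Yes|Employed) = 35/67 ≈ 52.24%


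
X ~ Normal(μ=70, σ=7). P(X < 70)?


z = (70-70)/7 = 0.0
P(Z < 0.0) = 0.5000

P(X < 70) ≈ 0.5000


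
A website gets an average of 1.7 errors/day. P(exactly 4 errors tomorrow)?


Poisson(λ=1.7): P(X=4) = e^(-λ)×λ^k/k!
= e^(-1.7) × 1.7^4 / 4!
≈ 0.1826835241 × 8.3521 / 24 ≈ 0.063575

P(X=4) ≈ 0.063575 ≈ 6.36%


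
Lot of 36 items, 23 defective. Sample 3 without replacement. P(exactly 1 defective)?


Hypergeometric: C(23,1)×C(13,2)/C(36,3)
= 23×78/7140 = 299/1190

P(X=1) = 299/1190 ≈ 25.13%


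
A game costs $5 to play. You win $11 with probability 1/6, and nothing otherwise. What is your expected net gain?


E[gain] = (11-5)×1/6 + (-5)×5/6
= 1 - 25/6 = -19/6

Expected net gain = $-19/6 ≈ $-3.17


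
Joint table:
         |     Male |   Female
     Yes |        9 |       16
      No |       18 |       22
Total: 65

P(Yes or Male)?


P(Yes∨Male) = P(Yes) + P(Male) - P(Yes∧Male)
= (25 + 27 - 9)/65 = 43/65

P = 43/65 ≈ 66.15%


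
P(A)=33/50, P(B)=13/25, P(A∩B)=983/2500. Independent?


P(A)×P(B) = 429/1250
P(A∩B) = 983/2500
Not equal → NOT independent

No, not independent


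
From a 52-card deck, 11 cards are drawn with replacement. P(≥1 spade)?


P(not a spade) = 39/52 = 3/4
P(none in 11 draws) = (3/4)^11 = 177147/4194304
P(≥1 spade) = 1 - 177147/4194304 = 4017157/4194304

P = 4017157/4194304 ≈ 95.78%


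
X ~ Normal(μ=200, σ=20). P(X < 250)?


z = (250-200)/20 = 2.5
P(Z < 2.5) = 0.9938

P(X < 250) ≈ 0.9938


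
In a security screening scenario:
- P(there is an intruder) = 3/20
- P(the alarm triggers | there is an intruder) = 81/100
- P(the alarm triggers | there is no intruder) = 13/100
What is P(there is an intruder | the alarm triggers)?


Using Bayes' theorem:
P(A|B) = P(B|A)·P(A) / P(B)

P(the alarm triggers) = 81/100 × 3/20 + 13/100 × 17/20
= 243/2000 + 221/2000 = 29/125

P(there is an intruder|the alarm triggers) = (243/2000) / (29/125) = 243/464

P(there is an intruder|the alarm triggers) = 243/464 ≈ 52.37%


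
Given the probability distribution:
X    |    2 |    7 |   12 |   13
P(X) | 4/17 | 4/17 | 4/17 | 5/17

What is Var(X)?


E[X] = 149/17
E[X²] = 1633/17
Var(X) = E[X²] - (E[X])² = 1633/17 - 22201/289 = 5560/289

Var(X) = 5560/289 ≈ 19.2388


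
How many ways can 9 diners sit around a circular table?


Circular arrangements of 9 distinct objects: fix one position to break rotational symmetry.
(n-1)! = 8! = 40320

40320


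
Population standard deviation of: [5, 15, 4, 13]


Mean = 37/4
  (5-37/4)²=289/16
  (15-37/4)²=529/16
  (4-37/4)²=441/16
  (13-37/4)²=225/16
Σ(x-μ)² = 371/4
σ² = (371/4)/4 = 371/16

σ = √(371/16) ≈ 4.8153


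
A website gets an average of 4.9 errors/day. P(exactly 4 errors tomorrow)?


Poisson(λ=4.9): P(X=4) = e^(-λ)×λ^k/k!
= e^(-4.9) × 4.9^4 / 4!
≈ 0.007446583071 × 576.4801 / 24 ≈ 0.178867

P(X=4) ≈ 0.178867 ≈ 17.89%


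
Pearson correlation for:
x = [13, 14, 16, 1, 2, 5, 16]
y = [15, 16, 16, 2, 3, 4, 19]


n=7, Σx=67, Σy=75, Σxy=1007, Σx²=907, Σy²=1127
r = (7×1007 - 67×75)/√((7×907 - 67²)(7×1127 - 75²))
= 2024/√(1860×2264) = 2024/√4211040 ≈ 2024/2052.0819 ≈ 0.9863

r ≈ 0.9863


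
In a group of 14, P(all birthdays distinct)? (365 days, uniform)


P(all different) = Π(365-i)/365 for i=0..13
= (365/365)×(364/365)×...×(352/365)
= 0.776897

P ≈ 0.7769 ≈ 77.69%


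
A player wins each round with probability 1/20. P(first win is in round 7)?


Geometric: P(X=7) = (1-p)^(k-1)×p = (19/20)^6×1/20 = 47045881/1280000000

P(X=7) = 47045881/1280000000 ≈ 3.68%


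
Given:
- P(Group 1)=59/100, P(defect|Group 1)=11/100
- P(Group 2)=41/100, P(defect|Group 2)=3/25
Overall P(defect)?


P(B) = Σ P(B|Aᵢ)×P(Aᵢ)
  11/100×59/100 = 649/10000
  3/25×41/100 = 123/2500
Sum = 1141/10000

P(defect) = 1141/10000 ≈ 11.41%


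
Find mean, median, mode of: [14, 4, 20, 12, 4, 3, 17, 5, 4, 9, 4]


Sorted: [3, 4, 4, 4, 4, 5, 9, 12, 14, 17, 20]
Mean = 96/11
Median = 5
Freq: {14: 1, 4: 4, 20: 1, 12: 1, 3: 1, 17: 1, 5: 1, 9: 1}
Mode: [4]

Mean=96/11, Median=5, Mode=4


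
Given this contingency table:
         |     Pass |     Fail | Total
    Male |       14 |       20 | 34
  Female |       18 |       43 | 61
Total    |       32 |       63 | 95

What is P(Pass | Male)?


P(Pass | Male) = 14/(14+20) = 14/34 = 7/17

P(Pass|Male) = 7/17 ≈ 41.18%


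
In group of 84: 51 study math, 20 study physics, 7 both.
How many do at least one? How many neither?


|A∪B| = 51+20-7 = 64
Neither = 84-64 = 20

At least one: 64; Neither: 20


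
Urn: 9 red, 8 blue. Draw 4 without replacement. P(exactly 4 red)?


Hypergeometric: C(9,4)×C(8,0)/C(17,4)
= 126×1/2380 = 9/170

P(X=4) = 9/170 ≈ 5.29%


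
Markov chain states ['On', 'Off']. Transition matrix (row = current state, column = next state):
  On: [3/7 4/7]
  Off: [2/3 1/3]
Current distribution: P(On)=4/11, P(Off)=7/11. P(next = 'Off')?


P(next=Off) = Σᵢ P(now=i)×P(i→Off)
= 4/11×4/7 + 7/11×1/3
= 16/77 + 7/33 = 97/231

P = 97/231 ≈ 0.4199


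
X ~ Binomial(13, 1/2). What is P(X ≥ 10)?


P(X ≥ 10) = Σ P(X=i) for i=10..13
P(X=10) = 143/4096
P(X=11) = 39/4096
P(X=12) = 13/8192
P(X=13) = 1/8192
Sum = 189/4096

P(X ≥ 10) = 189/4096 ≈ 4.61%


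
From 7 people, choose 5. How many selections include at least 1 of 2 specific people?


Complement: C(7,5) - C(5,5) = 21 - 1 = 20

20


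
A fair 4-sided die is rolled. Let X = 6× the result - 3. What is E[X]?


E[die] = (1+4)/2 = 5/2
E[X] = 6×5/2 - 3 = 12

E[X] = 12


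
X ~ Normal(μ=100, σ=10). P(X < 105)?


z = (105-100)/10 = 0.5
P(Z < 0.5) = 0.6915

P(X < 105) ≈ 0.6915


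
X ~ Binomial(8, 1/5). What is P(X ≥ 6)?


P(X ≥ 6) = Σ P(X=i) for i=6..8
P(X=6) = 448/390625
P(X=7) = 32/390625
P(X=8) = 1/390625
Sum = 481/390625

P(X ≥ 6) = 481/390625 ≈ 0.12%


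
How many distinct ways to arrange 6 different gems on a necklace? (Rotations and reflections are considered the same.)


Free circular arrangements: rotations and reflections both identified.
(n-1)!/2 = 5!/2 = 120/2 = 60

60


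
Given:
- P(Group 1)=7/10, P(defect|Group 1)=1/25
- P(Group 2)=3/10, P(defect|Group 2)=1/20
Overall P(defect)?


P(B) = Σ P(B|Aᵢ)×P(Aᵢ)
  1/25×7/10 = 7/250
  1/20×3/10 = 3/200
Sum = 43/1000

P(defect) = 43/1000 ≈ 4.30%


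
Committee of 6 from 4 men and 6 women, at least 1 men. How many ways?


Count by #men:
  1M,5W: C(4,1)×C(6,5)=24
  2M,4W: C(4,2)×C(6,4)=90
  3M,3W: C(4,3)×C(6,3)=80
  4M,2W: C(4,4)×C(6,2)=15
Total = 209

209


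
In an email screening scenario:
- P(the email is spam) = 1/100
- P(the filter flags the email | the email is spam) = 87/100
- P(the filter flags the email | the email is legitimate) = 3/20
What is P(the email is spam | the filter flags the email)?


Using Bayes' theorem:
P(A|B) = P(B|A)·P(A) / P(B)

P(the filter flags the email) = 87/100 × 1/100 + 3/20 × 99/100
= 87/10000 + 297/2000 = 393/2500

P(the email is spam|the filter flags the email) = (87/10000) / (393/2500) = 29/524

P(the email is spam|the filter flags the email) = 29/524 ≈ 5.53%


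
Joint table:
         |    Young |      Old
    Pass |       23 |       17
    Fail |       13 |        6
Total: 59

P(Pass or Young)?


P(Pass∨Young) = P(Pass) + P(Young) - P(Pass∧Young)
= (40 + 36 - 23)/59 = 53/59

P = 53/59 ≈ 89.83%


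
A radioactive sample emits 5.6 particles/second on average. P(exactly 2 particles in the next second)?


Poisson(λ=5.6): P(X=2) = e^(-λ)×λ^k/k!
= e^(-5.6) × 5.6^2 / 2!
≈ 0.003697863716 × 31.36 / 2 ≈ 0.057983

P(X=2) ≈ 0.057983 ≈ 5.80%


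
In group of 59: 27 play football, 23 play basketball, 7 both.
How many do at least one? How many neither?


|A∪B| = 27+23-7 = 43
Neither = 59-43 = 16

At least one: 43; Neither: 16


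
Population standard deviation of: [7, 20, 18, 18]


Mean = 63/4
  (7-63/4)²=1225/16
  (20-63/4)²=289/16
  (18-63/4)²=81/16
  (18-63/4)²=81/16
Σ(x-μ)² = 419/4
σ² = (419/4)/4 = 419/16

σ = √(419/16) ≈ 5.1174


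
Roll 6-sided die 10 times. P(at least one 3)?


P(no 3)^10 = (5/6)^10 = 9765625/60466176
P(≥1) = 1 - 9765625/60466176 = 50700551/60466176

P = 50700551/60466176 ≈ 83.85%


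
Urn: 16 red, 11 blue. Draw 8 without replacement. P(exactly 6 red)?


Hypergeometric: C(16,6)×C(11,2)/C(27,8)
= 8008×55/2220075 = 616/3105

P(X=6) = 616/3105 ≈ 19.84%


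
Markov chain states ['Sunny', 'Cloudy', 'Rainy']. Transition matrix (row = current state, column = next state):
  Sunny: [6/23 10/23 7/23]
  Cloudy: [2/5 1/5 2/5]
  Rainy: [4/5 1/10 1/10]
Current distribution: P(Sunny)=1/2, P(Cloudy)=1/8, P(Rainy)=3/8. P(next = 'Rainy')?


P(next=Rainy) = Σᵢ P(now=i)×P(i→Rainy)
= 1/2×7/23 + 1/8×2/5 + 3/8×1/10
= 7/46 + 1/20 + 3/80 = 441/1840

P = 441/1840 ≈ 0.2397


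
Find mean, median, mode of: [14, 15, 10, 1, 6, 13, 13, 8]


Sorted: [1, 6, 8, 10, 13, 13, 14, 15]
Mean = 80/8 = 10
Median = 23/2
Freq: {14: 1, 15: 1, 10: 1, 1: 1, 6: 1, 13: 2, 8: 1}
Mode: [13]

Mean=10, Median=23/2, Mode=13


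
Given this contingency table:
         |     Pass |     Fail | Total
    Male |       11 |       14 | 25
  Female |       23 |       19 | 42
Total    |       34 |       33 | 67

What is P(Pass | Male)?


P(Pass | Male) = 11/(11+14) = 11/25

P(Pass|Male) = 11/25 ≈ 44.00%


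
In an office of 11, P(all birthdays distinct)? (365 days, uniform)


P(all different) = Π(365-i)/365 for i=0..10
= (365/365)×(364/365)×...×(355/365)
= 0.858859

P ≈ 0.8589 ≈ 85.89%


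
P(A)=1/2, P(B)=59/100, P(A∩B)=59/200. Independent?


P(A)×P(B) = 59/200
P(A∩B) = 59/200
Equal ✓ → Independent

Yes, independent


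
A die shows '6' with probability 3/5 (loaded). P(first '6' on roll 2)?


Geometric: P(X=2) = (1-p)^(k-1)×p = (2/5)^1×3/5 = 6/25

P(X=2) = 6/25 ≈ 24.00%


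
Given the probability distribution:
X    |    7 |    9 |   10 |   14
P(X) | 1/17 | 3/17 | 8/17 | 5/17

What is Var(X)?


E[X] = 184/17
E[X²] = 2072/17
Var(X) = E[X²] - (E[X])² = 2072/17 - 33856/289 = 1368/289

Var(X) = 1368/289 ≈ 4.7336


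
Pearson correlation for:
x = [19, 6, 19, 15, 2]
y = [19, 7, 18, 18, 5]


n=5, Σx=61, Σy=67, Σxy=1025, Σx²=987, Σy²=1083
r = (5×1025 - 61×67)/√((5×987 - 61²)(5×1083 - 67²))
= 1038/√(1214×926) = 1038/√1124164 ≈ 1038/1060.2660 ≈ 0.9790

r ≈ 0.9790


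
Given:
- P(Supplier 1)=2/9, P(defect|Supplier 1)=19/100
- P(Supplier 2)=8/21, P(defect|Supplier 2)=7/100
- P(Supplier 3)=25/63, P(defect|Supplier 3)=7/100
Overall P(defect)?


P(B) = Σ P(B|Aᵢ)×P(Aᵢ)
  19/100×2/9 = 19/450
  7/100×8/21 = 2/75
  7/100×25/63 = 1/36
Sum = 29/300

P(defect) = 29/300 ≈ 9.67%


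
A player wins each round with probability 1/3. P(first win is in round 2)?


Geometric: P(X=2) = (1-p)^(k-1)×p = (2/3)^1×1/3 = 2/9

P(X=2) = 2/9 ≈ 22.22%


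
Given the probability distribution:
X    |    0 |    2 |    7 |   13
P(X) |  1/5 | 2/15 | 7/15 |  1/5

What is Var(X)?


E[X] = 92/15
E[X²] = 286/5
Var(X) = E[X²] - (E[X])² = 286/5 - 8464/225 = 4406/225

Var(X) = 4406/225 ≈ 19.5822


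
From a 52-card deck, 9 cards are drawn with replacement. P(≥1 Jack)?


P(not a Jack) = 48/52 = 12/13
P(none in 9 draws) = (12/13)^9 = 5159780352/10604499373
P(≥1 Jack) = 1 - 5159780352/10604499373 = 5444719021/10604499373

P = 5444719021/10604499373 ≈ 51.34%


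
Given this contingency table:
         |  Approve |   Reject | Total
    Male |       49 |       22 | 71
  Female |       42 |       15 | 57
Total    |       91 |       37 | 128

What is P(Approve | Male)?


P(Approve | Male) = 49/(49+22) = 49/71

P(Approve|Male) = 49/71 ≈ 69.01%


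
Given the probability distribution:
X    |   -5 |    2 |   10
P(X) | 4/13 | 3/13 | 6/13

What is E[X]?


E[X] = Σ x·P(X=x)
= (-5)×(4/13) + (2)×(3/13) + (10)×(6/13)
= 46/13

E[X] = 46/13


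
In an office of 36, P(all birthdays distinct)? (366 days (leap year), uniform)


P(all different) = Π(366-i)/366 for i=0..35
= (366/366)×(365/366)×...×(331/366)
= 0.168667

P ≈ 0.1687 ≈ 16.87%


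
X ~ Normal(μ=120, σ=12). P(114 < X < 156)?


z₁=(114-120)/12=-0.5, z₂=(156-120)/12=3.0
P = Φ(3.0) - Φ(-0.5) = 0.998650 - 0.308538 = 0.690112 ≈ 0.6901

P(114 < X < 156) ≈ 0.6901


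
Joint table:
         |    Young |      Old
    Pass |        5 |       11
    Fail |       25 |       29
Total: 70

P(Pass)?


P(Pass) = (5+11)/70 = 16/70 = 8/35

P(Pass) = 8/35 ≈ 22.86%


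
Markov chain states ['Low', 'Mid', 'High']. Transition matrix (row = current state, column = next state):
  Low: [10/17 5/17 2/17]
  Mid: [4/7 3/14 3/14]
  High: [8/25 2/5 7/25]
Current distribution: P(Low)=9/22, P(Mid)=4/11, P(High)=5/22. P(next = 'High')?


P(next=High) = Σᵢ P(now=i)×P(i→High)
= 9/22×2/17 + 4/11×3/14 + 5/22×7/25
= 9/187 + 6/77 + 7/110 = 2483/13090

P = 2483/13090 ≈ 0.1897


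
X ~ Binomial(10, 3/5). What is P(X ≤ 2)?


P(X ≤ 2) = Σ P(X=i) for i=0..2
P(X=0) = 1024/9765625
P(X=1) = 3072/1953125
P(X=2) = 20736/1953125
Sum = 120064/9765625

P(X ≤ 2) = 120064/9765625 ≈ 1.23%


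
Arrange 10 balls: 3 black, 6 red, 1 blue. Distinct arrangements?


10!/(3!×6!×1!) = 840

840


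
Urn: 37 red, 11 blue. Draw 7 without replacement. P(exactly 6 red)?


Hypergeometric: C(37,6)×C(11,1)/C(48,7)
= 2324784×11/73629072 = 48433/139449

P(X=6) = 48433/139449 ≈ 34.73%


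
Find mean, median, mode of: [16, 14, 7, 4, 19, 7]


Sorted: [4, 7, 7, 14, 16, 19]
Mean = 67/6
Median = 21/2
Freq: {16: 1, 14: 1, 7: 2, 4: 1, 19: 1}
Mode: [7]

Mean=67/6, Median=21/2, Mode=7


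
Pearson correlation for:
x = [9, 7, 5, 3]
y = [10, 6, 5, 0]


n=4, Σx=24, Σy=21, Σxy=157, Σx²=164, Σy²=161
r = (4×157 - 24×21)/√((4×164 - 24²)(4×161 - 21²))
= 124/√(80×203) = 124/√16240 ≈ 124/127.4363 ≈ 0.9730

r ≈ 0.9730


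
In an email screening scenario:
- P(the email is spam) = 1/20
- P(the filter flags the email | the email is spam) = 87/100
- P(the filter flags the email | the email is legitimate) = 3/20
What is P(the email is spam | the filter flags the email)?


Using Bayes' theorem:
P(A|B) = P(B|A)·P(A) / P(B)

P(the filter flags the email) = 87/100 × 1/20 + 3/20 × 19/20
= 87/2000 + 57/400 = 93/500

P(the email is spam|the filter flags the email) = (87/2000) / (93/500) = 29/124

P(the email is spam|the filter flags the email) = 29/124 ≈ 23.39%


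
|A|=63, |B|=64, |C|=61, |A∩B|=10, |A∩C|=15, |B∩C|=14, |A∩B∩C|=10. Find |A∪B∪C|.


|A∪B∪C| = 63+64+61-10-15-14+10 = 159

|A∪B∪C| = 159


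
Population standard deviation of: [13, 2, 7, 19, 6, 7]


Mean = 54/6 = 9
  (13-9)²=16
  (2-9)²=49
  (7-9)²=4
  (19-9)²=100
  (6-9)²=9
  (7-9)²=4
Σ(x-μ)² = 182
σ² = 182/6 = 91/3

σ = √(91/3) ≈ 5.5076


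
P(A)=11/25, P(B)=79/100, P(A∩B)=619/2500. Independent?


P(A)×P(B) = 869/2500
P(A∩B) = 619/2500
Not equal → NOT independent

No, not independent


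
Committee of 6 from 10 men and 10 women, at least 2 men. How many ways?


Count by #men:
  2M,4W: C(10,2)×C(10,4)=9450
  3M,3W: C(10,3)×C(10,3)=14400
  4M,2W: C(10,4)×C(10,2)=9450
  5M,1W: C(10,5)×C(10,1)=2520
  6M,0W: C(10,6)×C(10,0)=210
Total = 36030

36030


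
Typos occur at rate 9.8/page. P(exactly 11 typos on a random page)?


Poisson(λ=9.8): P(X=11) = e^(-λ)×λ^k/k!
= e^(-9.8) × 9.8^11 / 11!
≈ 5.545159943e-05 × 80073135075 / 39916800 ≈ 0.111236

P(X=11) ≈ 0.111236 ≈ 11.12%


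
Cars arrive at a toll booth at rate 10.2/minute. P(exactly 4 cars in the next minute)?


Poisson(λ=10.2): P(X=4) = e^(-λ)×λ^k/k!
= e^(-10.2) × 10.2^4 / 4!
≈ 3.717031868e-05 × 10824.3216 / 24 ≈ 0.016764

P(X=4) ≈ 0.016764 ≈ 1.68%


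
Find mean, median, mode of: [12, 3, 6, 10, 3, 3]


Sorted: [3, 3, 3, 6, 10, 12]
Mean = 37/6
Median = 9/2
Freq: {12: 1, 3: 3, 6: 1, 10: 1}
Mode: [3]

Mean=37/6, Median=9/2, Mode=3


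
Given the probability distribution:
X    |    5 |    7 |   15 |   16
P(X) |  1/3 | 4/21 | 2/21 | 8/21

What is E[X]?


E[X] = Σ x·P(X=x)
= (5)×(1/3) + (7)×(4/21) + (15)×(2/21) + (16)×(8/21)
= 221/21

E[X] = 221/21


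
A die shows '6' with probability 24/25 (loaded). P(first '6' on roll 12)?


Geometric: P(X=12) = (1-p)^(k-1)×p = (1/25)^11×24/25 = 24/59604644775390625

P(X=12) = 24/59604644775390625 ≈ 0.00%


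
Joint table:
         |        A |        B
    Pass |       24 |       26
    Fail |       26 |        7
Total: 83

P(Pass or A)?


P(Pass∨A) = P(Pass) + P(A) - P(Pass∧A)
= (50 + 50 - 24)/83 = 76/83

P = 76/83 ≈ 91.57%


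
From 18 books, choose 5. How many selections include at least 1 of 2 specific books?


Complement: C(18,5) - C(16,5) = 8568 - 4368 = 4200

4200


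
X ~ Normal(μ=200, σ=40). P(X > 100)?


z = (100-200)/40 = -2.5
P(X > 100) = 1 - P(Z ≤ -2.5) = 1 - 0.0062 = 0.9938

P(X > 100) ≈ 0.9938


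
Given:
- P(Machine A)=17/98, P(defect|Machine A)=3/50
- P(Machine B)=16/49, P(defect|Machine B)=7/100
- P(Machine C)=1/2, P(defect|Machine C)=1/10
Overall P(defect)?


P(B) = Σ P(B|Aᵢ)×P(Aᵢ)
  3/50×17/98 = 51/4900
  7/100×16/49 = 4/175
  1/10×1/2 = 1/20
Sum = 102/1225

P(defect) = 102/1225 ≈ 8.33%


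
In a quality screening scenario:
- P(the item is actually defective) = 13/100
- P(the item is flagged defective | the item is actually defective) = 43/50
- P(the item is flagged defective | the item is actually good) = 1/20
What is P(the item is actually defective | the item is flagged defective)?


Using Bayes' theorem:
P(A|B) = P(B|A)·P(A) / P(B)

P(the item is flagged defective) = 43/50 × 13/100 + 1/20 × 87/100
= 559/5000 + 87/2000 = 1553/10000

P(the item is actually defective|the item is flagged defective) = (559/5000) / (1553/10000) = 1118/1553

P(the item is actually defective|the item is flagged defective) = 1118/1553 ≈ 71.99%


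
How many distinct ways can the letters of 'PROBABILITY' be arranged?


Letters: 11, freq: {'P': 1, 'R': 1, 'O': 1, 'B': 2, 'A': 1, 'I': 2, 'L': 1, 'T': 1, 'Y': 1}
11!/(1!×1!×1!×2!×1!×2!×1!×1!×1!) = 39916800/4 = 9979200

9979200


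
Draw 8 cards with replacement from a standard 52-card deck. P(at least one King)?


P(not a King) = 48/52 = 12/13
P(none in 8 draws) = (12/13)^8 = 429981696/815730721
P(≥1 King) = 1 - 429981696/815730721 = 385749025/815730721

P = 385749025/815730721 ≈ 47.29%


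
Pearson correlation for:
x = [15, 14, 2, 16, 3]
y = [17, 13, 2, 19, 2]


n=5, Σx=50, Σy=53, Σxy=751, Σx²=690, Σy²=827
r = (5×751 - 50×53)/√((5×690 - 50²)(5×827 - 53²))
= 1105/√(950×1326) = 1105/√1259700 ≈ 1105/1122.3636 ≈ 0.9845

r ≈ 0.9845


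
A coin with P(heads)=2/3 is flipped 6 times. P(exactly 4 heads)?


Binomial: P(X=4) = C(6,4)×p^4×(1-p)^2
= 15 × 16/81 × 1/9 = 80/243

P(X=4) = 80/243 ≈ 32.92%


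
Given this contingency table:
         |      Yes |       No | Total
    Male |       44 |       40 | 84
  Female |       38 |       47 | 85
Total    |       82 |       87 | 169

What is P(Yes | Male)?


P(Yes | Male) = 44/(44+40) = 44/84 = 11/21

P(Yes|Male) = 11/21 ≈ 52.38%


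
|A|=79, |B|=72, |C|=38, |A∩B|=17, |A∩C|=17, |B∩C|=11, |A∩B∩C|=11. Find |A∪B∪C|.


|A∪B∪C| = 79+72+38-17-17-11+11 = 155

|A∪B∪C| = 155


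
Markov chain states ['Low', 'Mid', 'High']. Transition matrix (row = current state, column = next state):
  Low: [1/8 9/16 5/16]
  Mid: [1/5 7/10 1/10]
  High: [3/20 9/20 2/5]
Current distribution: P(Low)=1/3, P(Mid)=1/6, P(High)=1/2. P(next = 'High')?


P(next=High) = Σᵢ P(now=i)×P(i→High)
= 1/3×5/16 + 1/6×1/10 + 1/2×2/5
= 5/48 + 1/60 + 1/5 = 77/240

P = 77/240 ≈ 0.3208


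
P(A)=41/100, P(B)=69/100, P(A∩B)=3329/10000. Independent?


P(A)×P(B) = 2829/10000
P(A∩B) = 3329/10000
Not equal → NOT independent

No, not independent


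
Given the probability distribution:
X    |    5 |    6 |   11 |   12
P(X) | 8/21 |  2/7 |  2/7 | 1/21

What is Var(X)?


E[X] = 22/3
E[X²] = 1286/21
Var(X) = E[X²] - (E[X])² = 1286/21 - 484/9 = 470/63

Var(X) = 470/63 ≈ 7.4603


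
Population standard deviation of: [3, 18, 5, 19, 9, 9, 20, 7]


Mean = 90/8 = 45/4
  (3-45/4)²=1089/16
  (18-45/4)²=729/16
  (5-45/4)²=625/16
  (19-45/4)²=961/16
  (9-45/4)²=81/16
  (9-45/4)²=81/16
  (20-45/4)²=1225/16
  (7-45/4)²=289/16
Σ(x-μ)² = 635/2
σ² = (635/2)/8 = 635/16

σ = √(635/16) ≈ 6.2998


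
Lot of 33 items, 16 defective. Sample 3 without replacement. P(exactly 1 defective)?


Hypergeometric: C(16,1)×C(17,2)/C(33,3)
= 16×136/5456 = 136/341

P(X=1) = 136/341 ≈ 39.88%


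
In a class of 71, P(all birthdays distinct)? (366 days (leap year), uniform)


P(all different) = Π(366-i)/366 for i=0..70
= (366/366)×(365/366)×...×(296/366)
= 0.000694

P ≈ 0.0007 ≈ 0.07%


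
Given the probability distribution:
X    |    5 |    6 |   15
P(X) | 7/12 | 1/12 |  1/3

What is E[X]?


E[X] = Σ x·P(X=x)
= (5)×(7/12) + (6)×(1/12) + (15)×(1/3)
= 101/12

E[X] = 101/12


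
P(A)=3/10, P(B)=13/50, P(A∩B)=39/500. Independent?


P(A)×P(B) = 39/500
P(A∩B) = 39/500
Equal ✓ → Independent

Yes, independent


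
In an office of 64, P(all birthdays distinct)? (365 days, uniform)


P(all different) = Π(365-i)/365 for i=0..63
= (365/365)×(364/365)×...×(302/365)
= 0.002810

P ≈ 0.0028 ≈ 0.28%


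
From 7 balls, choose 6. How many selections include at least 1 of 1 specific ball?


Complement: C(7,6) - C(6,6) = 7 - 1 = 6

6


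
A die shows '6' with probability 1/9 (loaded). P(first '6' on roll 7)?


Geometric: P(X=7) = (1-p)^(k-1)×p = (8/9)^6×1/9 = 262144/4782969

P(X=7) = 262144/4782969 ≈ 5.48%


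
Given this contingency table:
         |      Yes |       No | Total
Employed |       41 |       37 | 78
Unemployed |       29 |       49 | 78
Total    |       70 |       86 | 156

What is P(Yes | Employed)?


P(Yes | Employed) = 41/(41+37) = 41/78

P(Yes|Employed) = 41/78 ≈ 52.56%


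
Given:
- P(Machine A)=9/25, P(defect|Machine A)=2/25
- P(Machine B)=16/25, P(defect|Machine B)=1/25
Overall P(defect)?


P(B) = Σ P(B|Aᵢ)×P(Aᵢ)
  2/25×9/25 = 18/625
  1/25×16/25 = 16/625
Sum = 34/625

P(defect) = 34/625 ≈ 5.44%


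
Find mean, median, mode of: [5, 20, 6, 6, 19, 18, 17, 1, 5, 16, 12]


Sorted: [1, 5, 5, 6, 6, 12, 16, 17, 18, 19, 20]
Mean = 125/11
Median = 12
Freq: {5: 2, 20: 1, 6: 2, 19: 1, 18: 1, 17: 1, 1: 1, 16: 1, 12: 1}
Mode: [5, 6]

Mean=125/11, Median=12, Mode=[5, 6]


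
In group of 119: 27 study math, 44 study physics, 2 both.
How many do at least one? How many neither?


|A∪B| = 27+44-2 = 69
Neither = 119-69 = 50

At least one: 69; Neither: 50


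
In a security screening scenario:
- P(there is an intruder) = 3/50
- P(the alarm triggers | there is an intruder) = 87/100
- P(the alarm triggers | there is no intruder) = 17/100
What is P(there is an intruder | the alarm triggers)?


Using Bayes' theorem:
P(A|B) = P(B|A)·P(A) / P(B)

P(the alarm triggers) = 87/100 × 3/50 + 17/100 × 47/50
= 261/5000 + 799/5000 = 53/250

P(there is an intruder|the alarm triggers) = (261/5000) / (53/250) = 261/1060

P(there is an intruder|the alarm triggers) = 261/1060 ≈ 24.62%


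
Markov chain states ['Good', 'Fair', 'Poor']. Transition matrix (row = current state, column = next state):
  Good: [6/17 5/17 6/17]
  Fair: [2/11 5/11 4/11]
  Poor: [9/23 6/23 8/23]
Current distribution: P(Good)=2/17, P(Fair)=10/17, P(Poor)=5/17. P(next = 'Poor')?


P(next=Poor) = Σᵢ P(now=i)×P(i→Poor)
= 2/17×6/17 + 10/17×4/11 + 5/17×8/23
= 12/289 + 40/187 + 40/391 = 26156/73117

P = 26156/73117 ≈ 0.3577


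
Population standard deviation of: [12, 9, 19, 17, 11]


Mean = 68/5
  (12-68/5)²=64/25
  (9-68/5)²=529/25
  (19-68/5)²=729/25
  (17-68/5)²=289/25
  (11-68/5)²=169/25
Σ(x-μ)² = 356/5
σ² = (356/5)/5 = 356/25

σ = √(356/25) ≈ 3.7736


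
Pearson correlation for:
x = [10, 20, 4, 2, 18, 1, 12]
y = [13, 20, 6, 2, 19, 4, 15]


n=7, Σx=67, Σy=79, Σxy=1084, Σx²=989, Σy²=1211
r = (7×1084 - 67×79)/√((7×989 - 67²)(7×1211 - 79²))
= 2295/√(2434×2236) = 2295/√5442424 ≈ 2295/2332.9003 ≈ 0.9838

r ≈ 0.9838


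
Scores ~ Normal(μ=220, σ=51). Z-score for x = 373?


z = (x - μ)/σ = (373 - 220)/51 = 3.0

z = 3.0


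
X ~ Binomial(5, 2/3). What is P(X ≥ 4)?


P(X ≥ 4) = Σ P(X=i) for i=4..5
P(X=4) = 80/243
P(X=5) = 32/243
Sum = 112/243

P(X ≥ 4) = 112/243 ≈ 46.09%


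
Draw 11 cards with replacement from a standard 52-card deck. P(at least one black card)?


P(not a black card) = 26/52 = 1/2
P(none in 11 draws) = (1/2)^11 = 1/2048
P(≥1 black card) = 1 - 1/2048 = 2047/2048

P = 2047/2048 ≈ 99.95%


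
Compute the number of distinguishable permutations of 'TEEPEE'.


Letters: 6, freq: {'T': 1, 'E': 4, 'P': 1}
6!/(1!×4!×1!) = 720/24 = 30

30


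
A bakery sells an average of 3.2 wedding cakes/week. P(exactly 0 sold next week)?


Poisson(λ=3.2): P(X=0) = e^(-λ)×λ^k/k!
= e^(-3.2) × 3.2^0 / 0!
≈ 0.04076220398 × 1 / 1 ≈ 0.040762

P(X=0) ≈ 0.040762 ≈ 4.08%


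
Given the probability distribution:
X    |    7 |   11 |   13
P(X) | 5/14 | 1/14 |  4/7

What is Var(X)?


E[X] = 75/7
E[X²] = 859/7
Var(X) = E[X²] - (E[X])² = 859/7 - 5625/49 = 388/49

Var(X) = 388/49 ≈ 7.9184


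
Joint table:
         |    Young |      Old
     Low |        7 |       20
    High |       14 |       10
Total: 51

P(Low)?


P(Low) = (7+20)/51 = 27/51 = 9/17

P(Low) = 9/17 ≈ 52.94%


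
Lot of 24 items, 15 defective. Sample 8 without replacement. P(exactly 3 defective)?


Hypergeometric: C(15,3)×C(9,5)/C(24,8)
= 455×126/735471 = 6370/81719

P(X=3) = 6370/81719 ≈ 7.80%


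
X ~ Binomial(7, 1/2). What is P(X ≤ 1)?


P(X ≤ 1) = Σ P(X=i) for i=0..1
P(X=0) = 1/128
P(X=1) = 7/128
Sum = 1/16

P(X ≤ 1) = 1/16 ≈ 6.25%


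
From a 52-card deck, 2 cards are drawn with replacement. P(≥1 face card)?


P(not a face card) = 40/52 = 10/13
P(none in 2 draws) = (10/13)^2 = 100/169
P(≥1 face card) = 1 - 100/169 = 69/169

P = 69/169 ≈ 40.83%


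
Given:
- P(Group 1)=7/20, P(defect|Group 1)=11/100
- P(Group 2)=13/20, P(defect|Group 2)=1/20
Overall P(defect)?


P(B) = Σ P(B|Aᵢ)×P(Aᵢ)
  11/100×7/20 = 77/2000
  1/20×13/20 = 13/400
Sum = 71/1000

P(defect) = 71/1000 ≈ 7.10%


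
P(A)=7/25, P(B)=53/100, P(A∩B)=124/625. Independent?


P(A)×P(B) = 371/2500
P(A∩B) = 124/625
Not equal → NOT independent

No, not independent


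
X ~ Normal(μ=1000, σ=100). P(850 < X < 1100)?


z₁=(850-1000)/100=-1.5, z₂=(1100-1000)/100=1.0
P = Φ(1.0) - Φ(-1.5) = 0.841345 - 0.066807 = 0.774538 ≈ 0.7745

P(850 < X < 1100) ≈ 0.7745


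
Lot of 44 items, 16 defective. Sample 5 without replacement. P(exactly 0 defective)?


Hypergeometric: C(16,0)×C(28,5)/C(44,5)
= 1×98280/1086008 = 1755/19393

P(X=0) = 1755/19393 ≈ 9.05%


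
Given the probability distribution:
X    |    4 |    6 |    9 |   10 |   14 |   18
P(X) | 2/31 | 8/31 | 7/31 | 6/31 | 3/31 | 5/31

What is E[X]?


E[X] = Σ x·P(X=x)
= (4)×(2/31) + (6)×(8/31) + (9)×(7/31) + (10)×(6/31) + (14)×(3/31) + (18)×(5/31)
= 311/31

E[X] = 311/31


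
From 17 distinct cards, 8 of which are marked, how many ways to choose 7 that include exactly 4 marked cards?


Choose 4 of the 8 marked cards and 3 of the other 9 cards:
C(8,4)×C(9,3) = 70×84 = 5880

5880


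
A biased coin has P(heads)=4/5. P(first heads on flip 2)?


Geometric: P(X=2) = (1-p)^(k-1)×p = (1/5)^1×4/5 = 4/25

P(X=2) = 4/25 ≈ 16.00%


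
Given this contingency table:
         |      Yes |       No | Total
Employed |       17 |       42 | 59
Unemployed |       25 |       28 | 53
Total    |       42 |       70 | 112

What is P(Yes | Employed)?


P(Yes | Employed) = 17/(17+42) = 17/59

P(Yes|Employed) = 17/59 ≈ 28.81%


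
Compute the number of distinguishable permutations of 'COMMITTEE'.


Letters: 9, freq: {'C': 1, 'O': 1, 'M': 2, 'I': 1, 'T': 2, 'E': 2}
9!/(1!×1!×2!×1!×2!×2!) = 362880/8 = 45360

45360


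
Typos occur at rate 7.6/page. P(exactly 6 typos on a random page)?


Poisson(λ=7.6): P(X=6) = e^(-λ)×λ^k/k!
= e^(-7.6) × 7.6^6 / 6!
≈ 0.0005004514334 × 192699.928576 / 720 ≈ 0.133940

P(X=6) ≈ 0.133940 ≈ 13.39%


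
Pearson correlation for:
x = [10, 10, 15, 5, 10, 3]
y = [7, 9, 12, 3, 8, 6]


n=6, Σx=53, Σy=45, Σxy=453, Σx²=559, Σy²=383
r = (6×453 - 53×45)/√((6×559 - 53²)(6×383 - 45²))
= 333/√(545×273) = 333/√148785 ≈ 333/385.7266 ≈ 0.8633

r ≈ 0.8633


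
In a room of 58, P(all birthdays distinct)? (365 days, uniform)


P(all different) = Π(365-i)/365 for i=0..57
= (365/365)×(364/365)×...×(308/365)
= 0.008335

P ≈ 0.0083 ≈ 0.83%


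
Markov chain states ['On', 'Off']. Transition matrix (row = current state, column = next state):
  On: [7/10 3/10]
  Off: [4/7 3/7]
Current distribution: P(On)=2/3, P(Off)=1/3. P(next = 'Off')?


P(next=Off) = Σᵢ P(now=i)×P(i→Off)
= 2/3×3/10 + 1/3×3/7
= 1/5 + 1/7 = 12/35

P = 12/35 ≈ 0.3429


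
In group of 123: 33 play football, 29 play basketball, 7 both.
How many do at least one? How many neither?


|A∪B| = 33+29-7 = 55
Neither = 123-55 = 68

At least one: 55; Neither: 68


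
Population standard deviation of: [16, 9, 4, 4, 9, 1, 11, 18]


Mean = 72/8 = 9
  (16-9)²=49
  (9-9)²=0
  (4-9)²=25
  (4-9)²=25
  (9-9)²=0
  (1-9)²=64
  (11-9)²=4
  (18-9)²=81
Σ(x-μ)² = 248
σ² = 248/8 = 31

σ = √(31) ≈ 5.5678


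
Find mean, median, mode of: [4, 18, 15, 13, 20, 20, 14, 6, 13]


Sorted: [4, 6, 13, 13, 14, 15, 18, 20, 20]
Mean = 123/9 = 41/3
Median = 14
Freq: {4: 1, 18: 1, 15: 1, 13: 2, 20: 2, 14: 1, 6: 1}
Mode: [13, 20]

Mean=41/3, Median=14, Mode=[13, 20]


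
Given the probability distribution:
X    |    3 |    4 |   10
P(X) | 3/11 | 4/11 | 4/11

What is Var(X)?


E[X] = 65/11
E[X²] = 491/11
Var(X) = E[X²] - (E[X])² = 491/11 - 4225/121 = 1176/121

Var(X) = 1176/121 ≈ 9.7190


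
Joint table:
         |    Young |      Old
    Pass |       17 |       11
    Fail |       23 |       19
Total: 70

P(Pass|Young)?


P(Pass|Young) = 17/(17+23) = 17/40

P = 17/40 ≈ 42.50%


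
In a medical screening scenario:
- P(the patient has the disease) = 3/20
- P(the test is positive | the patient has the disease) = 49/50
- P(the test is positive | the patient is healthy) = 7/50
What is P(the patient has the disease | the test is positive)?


Using Bayes' theorem:
P(A|B) = P(B|A)·P(A) / P(B)

P(the test is positive) = 49/50 × 3/20 + 7/50 × 17/20
= 147/1000 + 119/1000 = 133/500

P(the patient has the disease|the test is positive) = (147/1000) / (133/500) = 21/38

P(the patient has the disease|the test is positive) = 21/38 ≈ 55.26%


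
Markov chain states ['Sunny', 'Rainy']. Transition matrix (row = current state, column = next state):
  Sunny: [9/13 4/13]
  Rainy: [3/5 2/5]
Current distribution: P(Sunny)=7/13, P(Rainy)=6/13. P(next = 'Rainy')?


P(next=Rainy) = Σᵢ P(now=i)×P(i→Rainy)
= 7/13×4/13 + 6/13×2/5
= 28/169 + 12/65 = 296/845

P = 296/845 ≈ 0.3503


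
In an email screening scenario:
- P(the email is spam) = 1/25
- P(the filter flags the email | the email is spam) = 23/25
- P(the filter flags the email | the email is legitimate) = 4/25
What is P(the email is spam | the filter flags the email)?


Using Bayes' theorem:
P(A|B) = P(B|A)·P(A) / P(B)

P(the filter flags the email) = 23/25 × 1/25 + 4/25 × 24/25
= 23/625 + 96/625 = 119/625

P(the email is spam|the filter flags the email) = (23/625) / (119/625) = 23/119

P(the email is spam|the filter flags the email) = 23/119 ≈ 19.33%


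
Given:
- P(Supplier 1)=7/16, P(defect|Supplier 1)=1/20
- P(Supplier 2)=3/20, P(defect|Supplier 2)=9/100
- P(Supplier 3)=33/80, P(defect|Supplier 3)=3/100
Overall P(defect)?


P(B) = Σ P(B|Aᵢ)×P(Aᵢ)
  1/20×7/16 = 7/320
  9/100×3/20 = 27/2000
  3/100×33/80 = 99/8000
Sum = 191/4000

P(defect) = 191/4000 ≈ 4.78%


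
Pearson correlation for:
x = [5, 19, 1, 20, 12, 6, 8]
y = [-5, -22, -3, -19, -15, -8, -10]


n=7, Σx=71, Σy=-82, Σxy=-1134, Σx²=1031, Σy²=1268
r = (7×(-1134) - 71×(-82))/√((7×1031 - 71²)(7×1268 - (-82)²))
= -2116/√(2176×2152) = -2116/√4682752 ≈ -2116/2163.9667 ≈ -0.9778

r ≈ -0.9778
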